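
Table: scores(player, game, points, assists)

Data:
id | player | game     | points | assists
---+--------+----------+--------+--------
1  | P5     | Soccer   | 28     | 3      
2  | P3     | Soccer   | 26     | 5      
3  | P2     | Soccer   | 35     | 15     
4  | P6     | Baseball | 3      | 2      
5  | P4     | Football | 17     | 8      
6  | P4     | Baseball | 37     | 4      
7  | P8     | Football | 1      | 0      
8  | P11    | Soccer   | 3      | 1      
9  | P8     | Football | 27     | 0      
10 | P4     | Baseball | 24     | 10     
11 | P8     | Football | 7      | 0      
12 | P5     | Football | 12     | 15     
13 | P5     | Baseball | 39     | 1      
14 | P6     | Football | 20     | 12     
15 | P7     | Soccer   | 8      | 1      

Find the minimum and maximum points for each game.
SELECT game, MIN(points), MAX(points)
FROM scores
GROUP BY game

Result:
  Baseball: min=3, max=39
  Football: min=1, max=27
  Soccer: min=3, max=35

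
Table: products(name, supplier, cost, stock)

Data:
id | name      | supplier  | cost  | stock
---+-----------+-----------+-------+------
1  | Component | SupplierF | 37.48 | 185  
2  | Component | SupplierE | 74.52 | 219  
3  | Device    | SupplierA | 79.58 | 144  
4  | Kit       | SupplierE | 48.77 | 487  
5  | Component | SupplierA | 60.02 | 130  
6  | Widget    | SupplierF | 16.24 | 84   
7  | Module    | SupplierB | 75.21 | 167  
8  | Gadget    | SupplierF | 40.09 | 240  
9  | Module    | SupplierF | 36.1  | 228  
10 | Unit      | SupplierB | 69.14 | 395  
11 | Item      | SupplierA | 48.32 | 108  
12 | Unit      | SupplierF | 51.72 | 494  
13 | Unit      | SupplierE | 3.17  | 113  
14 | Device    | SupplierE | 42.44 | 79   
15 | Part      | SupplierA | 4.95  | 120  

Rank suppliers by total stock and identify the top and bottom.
SELECT supplier, SUM(stock)
FROM products
GROUP BY supplier
ORDER BY SUM(stock)

All groups:
  SupplierA: 502
  SupplierB: 562
  SupplierE: 898
  SupplierF: 1231

Highest: SupplierF (1231)
Lowest: SupplierA (502)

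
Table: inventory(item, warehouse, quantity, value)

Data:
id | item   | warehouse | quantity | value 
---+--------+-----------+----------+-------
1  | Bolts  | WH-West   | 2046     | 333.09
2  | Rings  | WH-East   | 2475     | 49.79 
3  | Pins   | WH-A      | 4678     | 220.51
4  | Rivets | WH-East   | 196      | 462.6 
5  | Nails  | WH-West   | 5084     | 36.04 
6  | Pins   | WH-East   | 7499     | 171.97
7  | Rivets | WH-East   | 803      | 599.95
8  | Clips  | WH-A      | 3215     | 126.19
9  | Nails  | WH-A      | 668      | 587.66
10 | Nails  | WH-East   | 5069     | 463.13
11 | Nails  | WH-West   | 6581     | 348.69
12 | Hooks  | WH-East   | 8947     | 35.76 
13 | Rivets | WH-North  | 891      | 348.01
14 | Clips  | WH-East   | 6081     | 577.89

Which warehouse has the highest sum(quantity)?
SELECT warehouse, SUM(quantity) as val
FROM inventory
GROUP BY warehouse
ORDER BY val DESC
LIMIT 1

Result: WH-East with sum(quantity) = 31070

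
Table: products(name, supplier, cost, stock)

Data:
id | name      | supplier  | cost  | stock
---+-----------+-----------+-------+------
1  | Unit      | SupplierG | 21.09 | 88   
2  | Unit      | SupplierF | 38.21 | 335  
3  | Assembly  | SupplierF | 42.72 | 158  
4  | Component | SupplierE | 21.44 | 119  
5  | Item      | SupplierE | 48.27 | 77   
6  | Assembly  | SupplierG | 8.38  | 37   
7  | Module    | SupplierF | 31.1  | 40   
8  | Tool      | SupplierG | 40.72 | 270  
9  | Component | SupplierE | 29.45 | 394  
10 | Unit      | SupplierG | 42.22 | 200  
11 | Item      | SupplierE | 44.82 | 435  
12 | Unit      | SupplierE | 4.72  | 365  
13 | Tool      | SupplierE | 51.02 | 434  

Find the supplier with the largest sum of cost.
SELECT supplier, SUM(cost) as val
FROM products
GROUP BY supplier
ORDER BY val DESC
LIMIT 1

Result: SupplierE with sum(cost) = 199.72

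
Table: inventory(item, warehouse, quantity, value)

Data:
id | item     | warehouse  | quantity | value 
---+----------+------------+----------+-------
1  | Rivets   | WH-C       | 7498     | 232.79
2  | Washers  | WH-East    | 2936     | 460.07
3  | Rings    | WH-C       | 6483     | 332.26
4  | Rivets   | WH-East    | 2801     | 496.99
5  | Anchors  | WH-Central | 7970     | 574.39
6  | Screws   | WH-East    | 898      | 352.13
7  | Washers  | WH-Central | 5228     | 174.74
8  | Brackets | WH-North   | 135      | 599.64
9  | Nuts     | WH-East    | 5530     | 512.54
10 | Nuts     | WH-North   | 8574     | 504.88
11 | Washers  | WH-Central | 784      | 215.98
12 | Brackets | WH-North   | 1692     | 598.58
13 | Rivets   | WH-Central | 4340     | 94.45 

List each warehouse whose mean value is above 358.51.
SELECT warehouse, AVG(value)
FROM inventory
GROUP BY warehouse
HAVING AVG(value) > 358.51

Result:
  WH-East: avg=455.43
  WH-North: avg=567.70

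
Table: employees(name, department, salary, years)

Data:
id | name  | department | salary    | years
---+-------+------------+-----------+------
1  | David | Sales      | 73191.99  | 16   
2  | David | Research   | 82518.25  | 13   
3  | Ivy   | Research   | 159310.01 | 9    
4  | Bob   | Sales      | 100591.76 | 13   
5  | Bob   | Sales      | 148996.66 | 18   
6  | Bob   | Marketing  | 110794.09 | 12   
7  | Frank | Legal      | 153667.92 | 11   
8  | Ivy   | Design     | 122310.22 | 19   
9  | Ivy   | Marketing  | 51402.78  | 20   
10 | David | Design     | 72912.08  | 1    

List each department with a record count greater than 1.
SELECT department, COUNT(*) as cnt
FROM employees
GROUP BY department
HAVING COUNT(*) > 1

Result:
  Design: 2
  Marketing: 2
  Research: 2
  Sales: 3

Note: HAVING filters groups after aggregation, WHERE filters rows before.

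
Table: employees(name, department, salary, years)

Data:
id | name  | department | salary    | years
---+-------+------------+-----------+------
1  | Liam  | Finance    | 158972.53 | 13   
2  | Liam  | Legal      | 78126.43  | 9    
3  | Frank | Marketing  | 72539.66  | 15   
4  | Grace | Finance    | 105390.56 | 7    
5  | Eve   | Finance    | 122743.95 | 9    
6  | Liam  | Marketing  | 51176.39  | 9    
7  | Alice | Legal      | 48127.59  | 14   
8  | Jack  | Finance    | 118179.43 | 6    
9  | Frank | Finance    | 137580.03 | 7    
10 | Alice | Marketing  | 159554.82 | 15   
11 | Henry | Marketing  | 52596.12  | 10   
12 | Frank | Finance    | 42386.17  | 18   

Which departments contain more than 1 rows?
SELECT department, COUNT(*) as cnt
FROM employees
GROUP BY department
HAVING COUNT(*) > 1

Result:
  Finance: 6
  Legal: 2
  Marketing: 4

Note: HAVING filters groups after aggregation, WHERE filters rows before.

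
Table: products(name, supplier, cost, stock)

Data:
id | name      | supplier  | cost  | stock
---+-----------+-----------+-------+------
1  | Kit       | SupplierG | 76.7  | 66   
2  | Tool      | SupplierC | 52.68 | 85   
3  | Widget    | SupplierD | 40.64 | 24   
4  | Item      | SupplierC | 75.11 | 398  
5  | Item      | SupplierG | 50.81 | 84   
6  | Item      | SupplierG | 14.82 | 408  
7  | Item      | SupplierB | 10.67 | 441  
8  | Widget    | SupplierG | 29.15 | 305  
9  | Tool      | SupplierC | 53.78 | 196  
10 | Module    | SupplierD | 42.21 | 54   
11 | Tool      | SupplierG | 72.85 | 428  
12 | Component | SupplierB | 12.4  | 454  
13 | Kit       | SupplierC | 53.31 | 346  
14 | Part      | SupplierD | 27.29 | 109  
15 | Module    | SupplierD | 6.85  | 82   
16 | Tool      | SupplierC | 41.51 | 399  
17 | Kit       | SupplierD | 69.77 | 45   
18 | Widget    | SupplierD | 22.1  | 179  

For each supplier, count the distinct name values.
SELECT supplier, COUNT(DISTINCT name)
FROM products
GROUP BY supplier

Result:
  SupplierB: 2 distinct
  SupplierC: 3 distinct
  SupplierD: 4 distinct
  SupplierG: 4 distinct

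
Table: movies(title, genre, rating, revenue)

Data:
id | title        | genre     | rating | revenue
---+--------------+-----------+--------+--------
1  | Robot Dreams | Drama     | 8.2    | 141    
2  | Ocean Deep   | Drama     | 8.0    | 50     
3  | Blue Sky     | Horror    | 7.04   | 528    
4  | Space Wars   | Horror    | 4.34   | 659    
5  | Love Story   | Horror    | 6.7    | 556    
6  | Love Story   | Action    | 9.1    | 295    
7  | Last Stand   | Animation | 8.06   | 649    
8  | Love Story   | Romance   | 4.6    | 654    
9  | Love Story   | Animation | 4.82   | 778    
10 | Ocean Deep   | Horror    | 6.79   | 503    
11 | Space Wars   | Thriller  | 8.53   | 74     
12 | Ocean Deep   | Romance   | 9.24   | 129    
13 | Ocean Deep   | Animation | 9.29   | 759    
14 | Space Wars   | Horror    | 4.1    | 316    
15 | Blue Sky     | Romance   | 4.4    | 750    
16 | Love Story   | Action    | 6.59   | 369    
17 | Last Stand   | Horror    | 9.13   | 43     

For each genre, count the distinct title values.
SELECT genre, COUNT(DISTINCT title)
FROM movies
GROUP BY genre

Result:
  Action: 1 distinct
  Animation: 3 distinct
  Drama: 2 distinct
  Horror: 5 distinct
  Romance: 3 distinct
  Thriller: 1 distinct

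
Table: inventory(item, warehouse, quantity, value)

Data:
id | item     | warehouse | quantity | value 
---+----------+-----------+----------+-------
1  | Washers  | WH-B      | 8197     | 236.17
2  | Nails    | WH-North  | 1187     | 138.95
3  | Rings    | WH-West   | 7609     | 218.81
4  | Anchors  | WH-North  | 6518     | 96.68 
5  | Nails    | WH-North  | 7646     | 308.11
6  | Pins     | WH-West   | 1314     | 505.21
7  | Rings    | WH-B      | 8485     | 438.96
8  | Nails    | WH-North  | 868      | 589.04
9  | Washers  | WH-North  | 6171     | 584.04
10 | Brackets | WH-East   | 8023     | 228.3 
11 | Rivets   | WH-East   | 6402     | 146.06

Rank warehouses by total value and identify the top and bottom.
SELECT warehouse, SUM(value)
FROM inventory
GROUP BY warehouse
ORDER BY SUM(value)

All groups:
  WH-East: 374.36
  WH-B: 675.13
  WH-West: 724.02
  WH-North: 1716.82

Highest: WH-North (1716.82)
Lowest: WH-East (374.36)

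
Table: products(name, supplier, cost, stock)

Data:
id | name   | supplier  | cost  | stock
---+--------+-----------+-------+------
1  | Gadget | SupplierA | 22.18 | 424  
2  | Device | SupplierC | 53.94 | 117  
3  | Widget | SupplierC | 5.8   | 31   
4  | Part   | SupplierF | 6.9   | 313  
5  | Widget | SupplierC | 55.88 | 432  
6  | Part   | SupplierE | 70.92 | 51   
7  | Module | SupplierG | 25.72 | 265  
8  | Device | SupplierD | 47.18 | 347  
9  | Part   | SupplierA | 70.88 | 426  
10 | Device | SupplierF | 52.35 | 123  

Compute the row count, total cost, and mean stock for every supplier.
SELECT supplier,
       COUNT(*) as cnt,
       SUM(cost) as total_cost,
       AVG(stock) as avg_stock
FROM products
GROUP BY supplier

Result:
  SupplierA: 2 records, 93.06 total cost, 425.00 avg stock
  SupplierC: 3 records, 115.62 total cost, 193.33 avg stock
  SupplierD: 1 records, 47.18 total cost, 347.00 avg stock
  SupplierE: 1 records, 70.92 total cost, 51.00 avg stock
  SupplierF: 2 records, 59.25 total cost, 218.00 avg stock
  SupplierG: 1 records, 25.72 total cost, 265.00 avg stock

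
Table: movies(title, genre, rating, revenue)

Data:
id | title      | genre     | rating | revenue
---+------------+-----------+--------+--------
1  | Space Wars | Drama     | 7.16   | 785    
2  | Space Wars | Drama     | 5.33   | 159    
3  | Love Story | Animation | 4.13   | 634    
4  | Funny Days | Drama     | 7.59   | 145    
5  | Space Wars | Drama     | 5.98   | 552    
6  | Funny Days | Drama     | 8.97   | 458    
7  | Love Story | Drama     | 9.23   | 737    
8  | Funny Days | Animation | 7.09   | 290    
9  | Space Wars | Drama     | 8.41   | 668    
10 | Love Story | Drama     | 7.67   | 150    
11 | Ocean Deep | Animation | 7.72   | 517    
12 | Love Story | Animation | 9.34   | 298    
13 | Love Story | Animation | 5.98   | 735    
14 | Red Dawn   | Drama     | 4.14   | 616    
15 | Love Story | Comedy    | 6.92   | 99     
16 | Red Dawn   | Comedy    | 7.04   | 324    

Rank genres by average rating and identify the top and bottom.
SELECT genre, AVG(rating)
FROM movies
GROUP BY genre
ORDER BY AVG(rating)

All groups:
  Animation: 6.85
  Comedy: 6.98
  Drama: 7.16

Highest: Drama (7.16)
Lowest: Animation (6.85)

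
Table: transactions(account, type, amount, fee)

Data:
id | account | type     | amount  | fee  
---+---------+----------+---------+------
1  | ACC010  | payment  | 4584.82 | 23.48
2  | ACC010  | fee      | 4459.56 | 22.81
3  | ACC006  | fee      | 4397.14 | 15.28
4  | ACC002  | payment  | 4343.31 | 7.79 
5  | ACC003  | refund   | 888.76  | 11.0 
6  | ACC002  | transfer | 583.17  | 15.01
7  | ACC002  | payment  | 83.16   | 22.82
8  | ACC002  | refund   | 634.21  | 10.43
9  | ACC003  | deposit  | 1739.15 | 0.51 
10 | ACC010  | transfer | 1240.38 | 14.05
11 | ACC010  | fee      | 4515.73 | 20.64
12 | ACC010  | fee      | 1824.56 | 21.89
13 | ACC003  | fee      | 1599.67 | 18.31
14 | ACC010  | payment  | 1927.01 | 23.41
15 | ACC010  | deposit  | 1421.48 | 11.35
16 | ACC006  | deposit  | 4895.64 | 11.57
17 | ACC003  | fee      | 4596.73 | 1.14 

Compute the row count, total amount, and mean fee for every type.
SELECT type,
       COUNT(*) as cnt,
       SUM(amount) as total_amount,
       AVG(fee) as avg_fee
FROM transactions
GROUP BY type

Result:
  deposit: 3 records, 8056.27 total amount, 7.81 avg fee
  fee: 6 records, 21393.39 total amount, 16.68 avg fee
  payment: 4 records, 10938.30 total amount, 19.38 avg fee
  refund: 2 records, 1522.97 total amount, 10.72 avg fee
  transfer: 2 records, 1823.55 total amount, 14.53 avg fee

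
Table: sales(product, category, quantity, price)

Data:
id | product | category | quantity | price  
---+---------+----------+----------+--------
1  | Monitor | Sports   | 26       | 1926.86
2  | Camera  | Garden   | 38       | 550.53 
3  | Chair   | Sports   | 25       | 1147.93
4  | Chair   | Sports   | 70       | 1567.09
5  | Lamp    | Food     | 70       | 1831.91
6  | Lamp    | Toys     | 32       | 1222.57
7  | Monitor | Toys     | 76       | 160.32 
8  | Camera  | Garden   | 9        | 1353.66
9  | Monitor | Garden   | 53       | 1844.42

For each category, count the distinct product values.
SELECT category, COUNT(DISTINCT product)
FROM sales
GROUP BY category

Result:
  Food: 1 distinct
  Garden: 2 distinct
  Sports: 2 distinct
  Toys: 2 distinct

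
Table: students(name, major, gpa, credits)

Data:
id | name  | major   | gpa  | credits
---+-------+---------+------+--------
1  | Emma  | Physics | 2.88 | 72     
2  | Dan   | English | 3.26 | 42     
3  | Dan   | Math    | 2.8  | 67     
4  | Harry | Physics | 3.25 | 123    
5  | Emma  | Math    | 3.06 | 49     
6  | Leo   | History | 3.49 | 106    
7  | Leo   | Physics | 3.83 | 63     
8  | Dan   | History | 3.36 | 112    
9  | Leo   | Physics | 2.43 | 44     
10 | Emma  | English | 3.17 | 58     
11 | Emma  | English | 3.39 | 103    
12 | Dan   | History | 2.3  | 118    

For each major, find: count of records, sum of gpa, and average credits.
SELECT major,
       COUNT(*) as cnt,
       SUM(gpa) as total_gpa,
       AVG(credits) as avg_credits
FROM students
GROUP BY major

Result:
  English: 3 records, 9.82 total gpa, 67.67 avg credits
  History: 3 records, 9.15 total gpa, 112.00 avg credits
  Math: 2 records, 5.86 total gpa, 58.00 avg credits
  Physics: 4 records, 12.39 total gpa, 75.50 avg credits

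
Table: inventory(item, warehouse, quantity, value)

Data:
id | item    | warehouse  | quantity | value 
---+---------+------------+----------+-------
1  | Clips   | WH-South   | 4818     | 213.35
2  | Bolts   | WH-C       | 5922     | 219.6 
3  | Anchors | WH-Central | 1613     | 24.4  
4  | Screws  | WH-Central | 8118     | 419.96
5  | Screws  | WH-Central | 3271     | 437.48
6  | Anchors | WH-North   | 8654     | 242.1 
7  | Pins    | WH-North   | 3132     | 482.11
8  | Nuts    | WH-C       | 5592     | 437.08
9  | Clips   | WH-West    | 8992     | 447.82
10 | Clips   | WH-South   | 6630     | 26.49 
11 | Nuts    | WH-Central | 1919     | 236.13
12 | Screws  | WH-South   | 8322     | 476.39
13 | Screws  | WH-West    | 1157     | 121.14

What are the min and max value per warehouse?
SELECT warehouse, MIN(value), MAX(value)
FROM inventory
GROUP BY warehouse

Result:
  WH-C: min=219.60, max=437.08
  WH-Central: min=24.40, max=437.48
  WH-North: min=242.10, max=482.11
  WH-South: min=26.49, max=476.39
  WH-West: min=121.14, max=447.82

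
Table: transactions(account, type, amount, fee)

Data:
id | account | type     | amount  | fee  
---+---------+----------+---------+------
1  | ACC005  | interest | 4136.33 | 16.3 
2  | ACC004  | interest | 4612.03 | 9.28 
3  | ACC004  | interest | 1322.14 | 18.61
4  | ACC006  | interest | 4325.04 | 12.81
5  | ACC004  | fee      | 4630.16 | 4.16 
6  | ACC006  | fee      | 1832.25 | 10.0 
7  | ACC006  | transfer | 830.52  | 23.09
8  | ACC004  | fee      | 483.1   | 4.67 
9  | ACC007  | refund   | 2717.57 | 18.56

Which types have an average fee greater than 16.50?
SELECT type, AVG(fee)
FROM transactions
GROUP BY type
HAVING AVG(fee) > 16.50

Result:
  refund: avg=18.56
  transfer: avg=23.09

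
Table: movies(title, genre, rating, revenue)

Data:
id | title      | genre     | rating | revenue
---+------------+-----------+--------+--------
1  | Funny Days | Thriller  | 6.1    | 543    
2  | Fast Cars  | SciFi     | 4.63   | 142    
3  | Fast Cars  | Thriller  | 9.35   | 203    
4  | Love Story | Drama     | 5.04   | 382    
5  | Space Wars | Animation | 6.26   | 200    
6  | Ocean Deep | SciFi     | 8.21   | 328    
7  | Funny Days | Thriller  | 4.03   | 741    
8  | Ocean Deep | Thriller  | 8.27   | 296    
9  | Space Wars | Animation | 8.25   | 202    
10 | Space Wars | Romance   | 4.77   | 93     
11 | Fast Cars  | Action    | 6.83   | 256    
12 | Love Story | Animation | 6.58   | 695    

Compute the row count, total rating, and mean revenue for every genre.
SELECT genre,
       COUNT(*) as cnt,
       SUM(rating) as total_rating,
       AVG(revenue) as avg_revenue
FROM movies
GROUP BY genre

Result:
  Action: 1 records, 6.83 total rating, 256.00 avg revenue
  Animation: 3 records, 21.09 total rating, 365.67 avg revenue
  Drama: 1 records, 5.04 total rating, 382.00 avg revenue
  Romance: 1 records, 4.77 total rating, 93.00 avg revenue
  SciFi: 2 records, 12.84 total rating, 235.00 avg revenue
  Thriller: 4 records, 27.75 total rating, 445.75 avg revenue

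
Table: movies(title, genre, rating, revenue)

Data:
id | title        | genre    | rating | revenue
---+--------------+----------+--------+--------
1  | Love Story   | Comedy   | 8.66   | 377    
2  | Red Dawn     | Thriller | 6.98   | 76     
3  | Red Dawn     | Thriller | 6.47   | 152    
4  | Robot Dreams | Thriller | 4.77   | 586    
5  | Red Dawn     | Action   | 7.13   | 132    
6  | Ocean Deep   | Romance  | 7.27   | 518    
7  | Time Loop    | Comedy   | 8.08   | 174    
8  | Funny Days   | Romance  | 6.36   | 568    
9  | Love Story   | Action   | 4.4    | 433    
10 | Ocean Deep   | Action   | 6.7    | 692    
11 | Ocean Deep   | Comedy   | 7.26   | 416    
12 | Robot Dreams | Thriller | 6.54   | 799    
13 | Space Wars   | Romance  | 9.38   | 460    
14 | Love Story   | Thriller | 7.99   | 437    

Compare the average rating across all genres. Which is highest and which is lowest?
SELECT genre, AVG(rating)
FROM movies
GROUP BY genre
ORDER BY AVG(rating)

All groups:
  Action: 6.08
  Thriller: 6.55
  Romance: 7.67
  Comedy: 8.00

Highest: Comedy (8.00)
Lowest: Action (6.08)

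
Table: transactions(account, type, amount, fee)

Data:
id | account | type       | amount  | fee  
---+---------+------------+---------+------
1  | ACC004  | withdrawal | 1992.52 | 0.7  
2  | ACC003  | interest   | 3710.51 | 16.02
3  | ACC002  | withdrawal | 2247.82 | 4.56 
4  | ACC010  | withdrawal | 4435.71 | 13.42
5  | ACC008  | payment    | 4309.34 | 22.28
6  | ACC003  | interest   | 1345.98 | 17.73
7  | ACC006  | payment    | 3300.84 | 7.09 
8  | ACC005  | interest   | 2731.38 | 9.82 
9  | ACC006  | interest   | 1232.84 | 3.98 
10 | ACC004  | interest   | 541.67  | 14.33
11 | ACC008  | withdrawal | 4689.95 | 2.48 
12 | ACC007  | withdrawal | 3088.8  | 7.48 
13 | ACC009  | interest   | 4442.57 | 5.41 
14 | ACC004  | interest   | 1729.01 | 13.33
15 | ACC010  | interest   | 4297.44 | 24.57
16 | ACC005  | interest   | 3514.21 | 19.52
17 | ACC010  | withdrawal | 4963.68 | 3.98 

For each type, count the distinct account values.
SELECT type, COUNT(DISTINCT account)
FROM transactions
GROUP BY type

Result:
  interest: 6 distinct
  payment: 2 distinct
  withdrawal: 5 distinct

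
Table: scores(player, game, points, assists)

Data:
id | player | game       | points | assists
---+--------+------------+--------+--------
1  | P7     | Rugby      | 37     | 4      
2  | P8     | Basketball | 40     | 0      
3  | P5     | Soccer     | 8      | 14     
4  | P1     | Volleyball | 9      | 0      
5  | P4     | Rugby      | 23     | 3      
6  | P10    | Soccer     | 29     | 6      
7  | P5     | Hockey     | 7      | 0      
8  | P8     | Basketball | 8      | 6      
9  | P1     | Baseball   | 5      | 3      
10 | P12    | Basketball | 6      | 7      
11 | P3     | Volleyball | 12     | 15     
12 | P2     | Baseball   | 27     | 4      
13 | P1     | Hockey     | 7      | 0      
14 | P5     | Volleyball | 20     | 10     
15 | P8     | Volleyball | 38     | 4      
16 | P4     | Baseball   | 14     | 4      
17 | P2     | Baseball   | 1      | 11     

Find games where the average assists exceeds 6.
SELECT game, AVG(assists)
FROM scores
GROUP BY game
HAVING AVG(assists) > 6

Result:
  Soccer: avg=10.00
  Volleyball: avg=7.25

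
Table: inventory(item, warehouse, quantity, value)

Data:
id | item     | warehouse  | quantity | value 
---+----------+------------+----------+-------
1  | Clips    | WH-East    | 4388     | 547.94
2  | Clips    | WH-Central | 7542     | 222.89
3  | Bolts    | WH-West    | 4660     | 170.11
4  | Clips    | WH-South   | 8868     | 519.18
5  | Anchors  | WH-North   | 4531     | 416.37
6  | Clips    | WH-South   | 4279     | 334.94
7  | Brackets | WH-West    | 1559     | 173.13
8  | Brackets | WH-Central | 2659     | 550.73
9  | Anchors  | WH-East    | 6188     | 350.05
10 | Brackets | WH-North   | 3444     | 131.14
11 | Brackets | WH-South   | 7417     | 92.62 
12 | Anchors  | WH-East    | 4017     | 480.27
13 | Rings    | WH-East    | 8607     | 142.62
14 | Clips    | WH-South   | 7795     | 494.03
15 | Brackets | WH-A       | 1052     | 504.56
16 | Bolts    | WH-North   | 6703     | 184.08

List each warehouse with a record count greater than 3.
SELECT warehouse, COUNT(*) as cnt
FROM inventory
GROUP BY warehouse
HAVING COUNT(*) > 3

Result:
  WH-East: 4
  WH-South: 4

Note: HAVING filters groups after aggregation, WHERE filters rows before.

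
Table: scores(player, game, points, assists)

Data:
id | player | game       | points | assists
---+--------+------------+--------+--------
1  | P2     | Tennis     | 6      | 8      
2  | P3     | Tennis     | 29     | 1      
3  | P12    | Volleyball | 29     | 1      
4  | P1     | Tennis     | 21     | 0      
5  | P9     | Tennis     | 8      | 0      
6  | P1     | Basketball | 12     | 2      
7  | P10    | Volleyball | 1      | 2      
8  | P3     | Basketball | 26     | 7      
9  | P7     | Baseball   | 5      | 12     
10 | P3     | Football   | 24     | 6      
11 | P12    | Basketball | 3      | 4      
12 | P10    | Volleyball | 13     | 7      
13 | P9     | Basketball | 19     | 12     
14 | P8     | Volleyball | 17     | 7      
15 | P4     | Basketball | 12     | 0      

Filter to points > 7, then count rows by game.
SELECT game, COUNT(*)
FROM scores
WHERE points > 7
GROUP BY game

Note: WHERE filters rows before grouping.

Result:
  Basketball: 4
  Football: 1
  Tennis: 3
  Volleyball: 3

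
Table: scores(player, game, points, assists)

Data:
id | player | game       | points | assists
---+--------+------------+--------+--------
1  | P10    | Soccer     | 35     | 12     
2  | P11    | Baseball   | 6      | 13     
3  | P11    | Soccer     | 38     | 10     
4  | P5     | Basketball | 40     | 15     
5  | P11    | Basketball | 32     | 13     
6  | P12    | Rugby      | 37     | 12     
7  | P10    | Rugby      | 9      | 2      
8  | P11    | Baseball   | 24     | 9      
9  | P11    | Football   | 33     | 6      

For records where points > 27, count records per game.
SELECT game, COUNT(*)
FROM scores
WHERE points > 27
GROUP BY game

Note: WHERE filters rows before grouping.

Result:
  Basketball: 2
  Football: 1
  Rugby: 1
  Soccer: 2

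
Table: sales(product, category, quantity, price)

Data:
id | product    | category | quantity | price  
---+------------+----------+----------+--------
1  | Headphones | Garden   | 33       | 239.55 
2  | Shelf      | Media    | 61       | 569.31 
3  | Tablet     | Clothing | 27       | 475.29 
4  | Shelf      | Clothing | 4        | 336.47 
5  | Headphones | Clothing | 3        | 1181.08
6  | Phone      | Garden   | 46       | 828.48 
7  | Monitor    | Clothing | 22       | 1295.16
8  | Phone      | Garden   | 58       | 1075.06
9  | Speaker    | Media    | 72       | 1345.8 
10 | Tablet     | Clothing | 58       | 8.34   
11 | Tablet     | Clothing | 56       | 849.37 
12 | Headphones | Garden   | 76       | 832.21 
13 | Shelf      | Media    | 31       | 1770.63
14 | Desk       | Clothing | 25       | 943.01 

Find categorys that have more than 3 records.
SELECT category, COUNT(*) as cnt
FROM sales
GROUP BY category
HAVING COUNT(*) > 3

Result:
  Clothing: 7
  Garden: 4

Note: HAVING filters groups after aggregation, WHERE filters rows before.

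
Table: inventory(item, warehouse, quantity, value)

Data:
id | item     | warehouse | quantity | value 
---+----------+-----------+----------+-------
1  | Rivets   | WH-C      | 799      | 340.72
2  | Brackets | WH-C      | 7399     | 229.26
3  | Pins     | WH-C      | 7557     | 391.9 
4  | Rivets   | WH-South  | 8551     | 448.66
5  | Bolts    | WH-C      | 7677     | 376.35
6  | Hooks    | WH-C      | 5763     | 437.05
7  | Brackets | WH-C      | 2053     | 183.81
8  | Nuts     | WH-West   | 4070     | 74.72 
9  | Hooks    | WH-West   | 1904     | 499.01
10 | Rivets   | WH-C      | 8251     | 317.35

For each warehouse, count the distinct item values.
SELECT warehouse, COUNT(DISTINCT item)
FROM inventory
GROUP BY warehouse

Result:
  WH-C: 5 distinct
  WH-South: 1 distinct
  WH-West: 2 distinct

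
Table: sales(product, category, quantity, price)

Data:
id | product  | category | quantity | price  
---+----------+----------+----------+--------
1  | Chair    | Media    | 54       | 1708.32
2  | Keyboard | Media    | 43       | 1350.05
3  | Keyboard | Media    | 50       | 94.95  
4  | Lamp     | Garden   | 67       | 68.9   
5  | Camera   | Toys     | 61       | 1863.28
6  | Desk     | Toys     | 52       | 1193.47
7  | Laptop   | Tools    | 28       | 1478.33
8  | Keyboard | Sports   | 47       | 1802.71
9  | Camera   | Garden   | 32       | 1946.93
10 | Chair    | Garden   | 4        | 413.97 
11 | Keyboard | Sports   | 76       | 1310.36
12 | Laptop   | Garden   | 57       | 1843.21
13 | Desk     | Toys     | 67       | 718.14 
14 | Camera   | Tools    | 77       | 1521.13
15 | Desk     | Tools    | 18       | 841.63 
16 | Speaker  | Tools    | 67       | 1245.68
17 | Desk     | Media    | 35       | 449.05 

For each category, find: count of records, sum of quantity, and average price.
SELECT category,
       COUNT(*) as cnt,
       SUM(quantity) as total_quantity,
       AVG(price) as avg_price
FROM sales
GROUP BY category

Result:
  Garden: 4 records, 160 total quantity, 1068.25 avg price
  Media: 4 records, 182 total quantity, 900.59 avg price
  Sports: 2 records, 123 total quantity, 1556.54 avg price
  Tools: 4 records, 190 total quantity, 1271.69 avg price
  Toys: 3 records, 180 total quantity, 1258.30 avg price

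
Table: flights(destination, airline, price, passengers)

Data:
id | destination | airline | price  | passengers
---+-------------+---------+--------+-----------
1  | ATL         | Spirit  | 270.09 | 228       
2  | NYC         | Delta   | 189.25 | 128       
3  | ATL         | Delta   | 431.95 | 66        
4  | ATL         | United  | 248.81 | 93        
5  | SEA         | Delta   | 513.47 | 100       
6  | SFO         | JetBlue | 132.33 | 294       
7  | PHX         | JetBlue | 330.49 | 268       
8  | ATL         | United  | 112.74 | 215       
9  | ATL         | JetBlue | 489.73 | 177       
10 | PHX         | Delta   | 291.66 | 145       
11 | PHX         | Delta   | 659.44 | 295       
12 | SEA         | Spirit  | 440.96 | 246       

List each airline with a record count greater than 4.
SELECT airline, COUNT(*) as cnt
FROM flights
GROUP BY airline
HAVING COUNT(*) > 4

Result:
  Delta: 5

Note: HAVING filters groups after aggregation, WHERE filters rows before.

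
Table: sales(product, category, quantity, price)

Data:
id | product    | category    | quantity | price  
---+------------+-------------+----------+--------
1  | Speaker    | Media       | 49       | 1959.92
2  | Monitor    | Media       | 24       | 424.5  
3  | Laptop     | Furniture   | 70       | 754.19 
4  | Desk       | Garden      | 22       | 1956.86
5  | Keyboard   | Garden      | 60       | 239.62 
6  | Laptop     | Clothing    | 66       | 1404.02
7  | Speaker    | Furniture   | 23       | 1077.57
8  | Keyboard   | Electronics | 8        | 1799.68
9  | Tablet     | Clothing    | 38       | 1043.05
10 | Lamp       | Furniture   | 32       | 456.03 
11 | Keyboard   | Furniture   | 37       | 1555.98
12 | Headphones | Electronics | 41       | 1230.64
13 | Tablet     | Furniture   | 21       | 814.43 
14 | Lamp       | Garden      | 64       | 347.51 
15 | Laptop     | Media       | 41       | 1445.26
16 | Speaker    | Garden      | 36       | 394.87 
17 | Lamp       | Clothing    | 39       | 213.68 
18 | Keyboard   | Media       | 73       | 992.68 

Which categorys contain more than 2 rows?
SELECT category, COUNT(*) as cnt
FROM sales
GROUP BY category
HAVING COUNT(*) > 2

Result:
  Clothing: 3
  Furniture: 5
  Garden: 4
  Media: 4

Note: HAVING filters groups after aggregation, WHERE filters rows before.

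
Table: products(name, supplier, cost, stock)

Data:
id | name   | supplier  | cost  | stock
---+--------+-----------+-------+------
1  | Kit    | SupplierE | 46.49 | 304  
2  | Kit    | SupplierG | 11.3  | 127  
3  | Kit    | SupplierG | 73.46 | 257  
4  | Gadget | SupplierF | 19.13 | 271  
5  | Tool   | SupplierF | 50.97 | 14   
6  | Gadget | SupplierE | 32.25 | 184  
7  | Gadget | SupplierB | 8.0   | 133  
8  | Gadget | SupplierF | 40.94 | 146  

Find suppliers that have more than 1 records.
SELECT supplier, COUNT(*) as cnt
FROM products
GROUP BY supplier
HAVING COUNT(*) > 1

Result:
  SupplierE: 2
  SupplierF: 3
  SupplierG: 2

Note: HAVING filters groups after aggregation, WHERE filters rows before.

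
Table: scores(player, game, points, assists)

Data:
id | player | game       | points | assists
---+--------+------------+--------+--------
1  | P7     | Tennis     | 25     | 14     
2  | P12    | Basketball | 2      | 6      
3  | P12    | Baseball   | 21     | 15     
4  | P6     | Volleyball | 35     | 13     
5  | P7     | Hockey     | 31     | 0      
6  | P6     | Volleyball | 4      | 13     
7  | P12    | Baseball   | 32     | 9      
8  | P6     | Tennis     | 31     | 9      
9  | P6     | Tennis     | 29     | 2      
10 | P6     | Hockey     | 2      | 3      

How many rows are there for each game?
SELECT game, COUNT(*) as count
FROM scores
GROUP BY game

Result:
  Baseball: 2
  Basketball: 1
  Hockey: 2
  Tennis: 3
  Volleyball: 2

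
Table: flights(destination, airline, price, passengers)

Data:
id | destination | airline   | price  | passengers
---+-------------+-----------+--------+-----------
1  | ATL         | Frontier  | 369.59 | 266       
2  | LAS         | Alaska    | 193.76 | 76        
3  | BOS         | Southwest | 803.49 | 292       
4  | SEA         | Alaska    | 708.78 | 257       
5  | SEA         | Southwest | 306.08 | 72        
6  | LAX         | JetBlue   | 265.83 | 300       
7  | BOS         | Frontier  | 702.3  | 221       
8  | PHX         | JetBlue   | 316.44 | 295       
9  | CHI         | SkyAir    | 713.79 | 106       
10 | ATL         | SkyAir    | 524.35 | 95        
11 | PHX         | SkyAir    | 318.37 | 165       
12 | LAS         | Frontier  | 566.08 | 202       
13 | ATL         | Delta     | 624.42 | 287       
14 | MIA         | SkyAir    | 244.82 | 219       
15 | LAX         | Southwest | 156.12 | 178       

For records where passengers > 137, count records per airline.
SELECT airline, COUNT(*)
FROM flights
WHERE passengers > 137
GROUP BY airline

Note: WHERE filters rows before grouping.

Result:
  Alaska: 1
  Delta: 1
  Frontier: 3
  JetBlue: 2
  SkyAir: 2
  Southwest: 2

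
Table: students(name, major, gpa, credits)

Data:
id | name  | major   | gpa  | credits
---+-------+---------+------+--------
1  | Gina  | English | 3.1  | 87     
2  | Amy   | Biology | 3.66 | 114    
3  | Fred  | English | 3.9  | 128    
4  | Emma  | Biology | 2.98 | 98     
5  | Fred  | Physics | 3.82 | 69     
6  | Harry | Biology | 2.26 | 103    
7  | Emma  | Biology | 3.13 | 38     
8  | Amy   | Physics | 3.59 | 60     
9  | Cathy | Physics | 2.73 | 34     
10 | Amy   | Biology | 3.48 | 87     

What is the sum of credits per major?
SELECT major, SUM(credits) as result
FROM students
GROUP BY major

Result:
  Biology: 440
  English: 215
  Physics: 163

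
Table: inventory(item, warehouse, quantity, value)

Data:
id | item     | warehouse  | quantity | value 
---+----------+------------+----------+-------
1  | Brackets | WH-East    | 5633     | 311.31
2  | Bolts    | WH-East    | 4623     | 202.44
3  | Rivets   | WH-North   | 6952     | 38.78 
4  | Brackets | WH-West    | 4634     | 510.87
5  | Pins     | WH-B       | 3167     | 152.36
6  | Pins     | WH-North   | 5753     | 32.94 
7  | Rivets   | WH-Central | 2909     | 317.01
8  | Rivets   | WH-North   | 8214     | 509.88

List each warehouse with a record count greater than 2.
SELECT warehouse, COUNT(*) as cnt
FROM inventory
GROUP BY warehouse
HAVING COUNT(*) > 2

Result:
  WH-North: 3

Note: HAVING filters groups after aggregation, WHERE filters rows before.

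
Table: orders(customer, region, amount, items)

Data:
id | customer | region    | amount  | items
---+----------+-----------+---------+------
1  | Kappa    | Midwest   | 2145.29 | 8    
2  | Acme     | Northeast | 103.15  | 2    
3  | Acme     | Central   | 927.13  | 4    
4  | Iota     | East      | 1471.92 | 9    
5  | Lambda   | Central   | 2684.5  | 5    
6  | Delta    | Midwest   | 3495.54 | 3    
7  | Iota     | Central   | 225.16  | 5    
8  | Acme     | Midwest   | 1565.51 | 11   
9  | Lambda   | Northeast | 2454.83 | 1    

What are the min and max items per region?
SELECT region, MIN(items), MAX(items)
FROM orders
GROUP BY region

Result:
  Central: min=4, max=5
  East: min=9, max=9
  Midwest: min=3, max=11
  Northeast: min=1, max=2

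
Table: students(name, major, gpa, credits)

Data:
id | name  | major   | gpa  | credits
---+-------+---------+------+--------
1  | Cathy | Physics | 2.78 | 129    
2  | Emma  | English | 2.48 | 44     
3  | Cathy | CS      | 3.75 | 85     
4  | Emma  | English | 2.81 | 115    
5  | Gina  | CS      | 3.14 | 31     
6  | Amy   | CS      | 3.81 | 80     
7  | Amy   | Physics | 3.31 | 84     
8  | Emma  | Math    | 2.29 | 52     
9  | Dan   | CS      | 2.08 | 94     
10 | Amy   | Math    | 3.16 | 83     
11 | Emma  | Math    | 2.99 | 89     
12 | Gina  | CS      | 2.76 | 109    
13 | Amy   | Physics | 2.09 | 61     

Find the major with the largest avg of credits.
SELECT major, AVG(credits) as val
FROM students
GROUP BY major
ORDER BY val DESC
LIMIT 1

Result: Physics with avg(credits) = 91.33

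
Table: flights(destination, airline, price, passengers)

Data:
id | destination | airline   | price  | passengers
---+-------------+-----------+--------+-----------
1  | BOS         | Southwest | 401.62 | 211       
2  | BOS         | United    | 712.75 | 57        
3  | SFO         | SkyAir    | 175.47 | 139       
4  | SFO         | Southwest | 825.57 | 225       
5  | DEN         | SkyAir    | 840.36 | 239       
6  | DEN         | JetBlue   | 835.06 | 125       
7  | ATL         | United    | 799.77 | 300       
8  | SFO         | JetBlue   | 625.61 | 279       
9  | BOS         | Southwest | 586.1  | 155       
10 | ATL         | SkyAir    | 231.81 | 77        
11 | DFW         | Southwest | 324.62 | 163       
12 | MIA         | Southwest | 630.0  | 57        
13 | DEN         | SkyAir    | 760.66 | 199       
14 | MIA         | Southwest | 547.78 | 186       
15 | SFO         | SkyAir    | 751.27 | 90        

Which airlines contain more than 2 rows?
SELECT airline, COUNT(*) as cnt
FROM flights
GROUP BY airline
HAVING COUNT(*) > 2

Result:
  SkyAir: 5
  Southwest: 6

Note: HAVING filters groups after aggregation, WHERE filters rows before.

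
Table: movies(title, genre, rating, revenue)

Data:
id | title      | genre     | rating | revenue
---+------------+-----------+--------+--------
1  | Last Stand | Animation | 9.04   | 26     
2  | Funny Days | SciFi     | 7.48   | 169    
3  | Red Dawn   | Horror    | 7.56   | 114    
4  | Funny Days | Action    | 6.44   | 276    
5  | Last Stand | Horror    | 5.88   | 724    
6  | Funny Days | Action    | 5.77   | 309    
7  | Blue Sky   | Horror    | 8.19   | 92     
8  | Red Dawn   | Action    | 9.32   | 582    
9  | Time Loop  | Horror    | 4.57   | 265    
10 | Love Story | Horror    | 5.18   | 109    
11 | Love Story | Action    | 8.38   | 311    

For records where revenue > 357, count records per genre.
SELECT genre, COUNT(*)
FROM movies
WHERE revenue > 357
GROUP BY genre

Note: WHERE filters rows before grouping.

Result:
  Action: 1
  Horror: 1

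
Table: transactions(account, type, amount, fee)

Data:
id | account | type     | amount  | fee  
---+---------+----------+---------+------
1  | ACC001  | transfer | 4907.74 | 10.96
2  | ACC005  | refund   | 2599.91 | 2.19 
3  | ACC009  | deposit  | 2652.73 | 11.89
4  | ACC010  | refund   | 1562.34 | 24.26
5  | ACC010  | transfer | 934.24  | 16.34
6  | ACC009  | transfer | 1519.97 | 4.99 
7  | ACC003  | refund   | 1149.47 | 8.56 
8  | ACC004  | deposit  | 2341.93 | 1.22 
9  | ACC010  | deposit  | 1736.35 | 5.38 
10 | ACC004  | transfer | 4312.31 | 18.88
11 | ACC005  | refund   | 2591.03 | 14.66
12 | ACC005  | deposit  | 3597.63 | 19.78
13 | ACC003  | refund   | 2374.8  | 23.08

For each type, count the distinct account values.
SELECT type, COUNT(DISTINCT account)
FROM transactions
GROUP BY type

Result:
  deposit: 4 distinct
  refund: 3 distinct
  transfer: 4 distinct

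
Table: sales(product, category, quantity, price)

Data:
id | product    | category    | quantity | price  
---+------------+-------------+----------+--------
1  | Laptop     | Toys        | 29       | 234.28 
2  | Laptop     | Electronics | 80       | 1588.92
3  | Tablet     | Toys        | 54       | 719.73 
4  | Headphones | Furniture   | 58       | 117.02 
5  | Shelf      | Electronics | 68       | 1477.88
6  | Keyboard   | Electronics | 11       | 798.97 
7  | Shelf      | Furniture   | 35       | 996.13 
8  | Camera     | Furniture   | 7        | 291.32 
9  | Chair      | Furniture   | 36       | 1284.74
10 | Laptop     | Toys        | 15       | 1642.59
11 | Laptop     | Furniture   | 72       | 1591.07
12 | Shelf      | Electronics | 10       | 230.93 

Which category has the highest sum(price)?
SELECT category, SUM(price) as val
FROM sales
GROUP BY category
ORDER BY val DESC
LIMIT 1

Result: Furniture with sum(price) = 4280.28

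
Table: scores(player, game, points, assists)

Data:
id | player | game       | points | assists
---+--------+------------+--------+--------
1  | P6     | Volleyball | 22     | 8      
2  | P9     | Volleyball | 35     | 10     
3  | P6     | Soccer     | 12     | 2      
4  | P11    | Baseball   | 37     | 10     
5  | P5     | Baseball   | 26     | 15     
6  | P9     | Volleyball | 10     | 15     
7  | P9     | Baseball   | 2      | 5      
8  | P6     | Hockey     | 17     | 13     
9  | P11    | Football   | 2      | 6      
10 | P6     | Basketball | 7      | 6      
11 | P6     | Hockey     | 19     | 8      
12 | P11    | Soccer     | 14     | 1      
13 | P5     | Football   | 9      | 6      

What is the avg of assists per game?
SELECT game, AVG(assists) as result
FROM scores
GROUP BY game

Result:
  Baseball: 10.00
  Basketball: 6.00
  Football: 6.00
  Hockey: 10.50
  Soccer: 1.50
  Volleyball: 11.00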